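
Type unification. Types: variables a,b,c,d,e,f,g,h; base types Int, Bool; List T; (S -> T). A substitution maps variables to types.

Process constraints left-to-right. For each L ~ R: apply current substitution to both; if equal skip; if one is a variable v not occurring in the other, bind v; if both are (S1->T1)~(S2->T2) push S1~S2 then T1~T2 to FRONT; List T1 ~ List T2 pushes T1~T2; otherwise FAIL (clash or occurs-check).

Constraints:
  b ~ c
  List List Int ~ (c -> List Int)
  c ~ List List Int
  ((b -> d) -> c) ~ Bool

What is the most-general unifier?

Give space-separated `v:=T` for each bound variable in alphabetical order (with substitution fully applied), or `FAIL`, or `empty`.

step 1: unify b ~ c  [subst: {-} | 3 pending]
  bind b := c
step 2: unify List List Int ~ (c -> List Int)  [subst: {b:=c} | 2 pending]
  clash: List List Int vs (c -> List Int)

Answer: FAIL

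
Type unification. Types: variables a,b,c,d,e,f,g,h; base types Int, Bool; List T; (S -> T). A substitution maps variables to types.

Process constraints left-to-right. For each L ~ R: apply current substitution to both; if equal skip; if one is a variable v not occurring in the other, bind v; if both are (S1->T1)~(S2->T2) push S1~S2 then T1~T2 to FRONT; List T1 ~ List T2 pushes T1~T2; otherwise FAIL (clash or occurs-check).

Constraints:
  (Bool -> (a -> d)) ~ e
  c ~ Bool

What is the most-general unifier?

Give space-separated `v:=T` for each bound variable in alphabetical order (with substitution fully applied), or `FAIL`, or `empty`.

Answer: c:=Bool e:=(Bool -> (a -> d))

Derivation:
step 1: unify (Bool -> (a -> d)) ~ e  [subst: {-} | 1 pending]
  bind e := (Bool -> (a -> d))
step 2: unify c ~ Bool  [subst: {e:=(Bool -> (a -> d))} | 0 pending]
  bind c := Bool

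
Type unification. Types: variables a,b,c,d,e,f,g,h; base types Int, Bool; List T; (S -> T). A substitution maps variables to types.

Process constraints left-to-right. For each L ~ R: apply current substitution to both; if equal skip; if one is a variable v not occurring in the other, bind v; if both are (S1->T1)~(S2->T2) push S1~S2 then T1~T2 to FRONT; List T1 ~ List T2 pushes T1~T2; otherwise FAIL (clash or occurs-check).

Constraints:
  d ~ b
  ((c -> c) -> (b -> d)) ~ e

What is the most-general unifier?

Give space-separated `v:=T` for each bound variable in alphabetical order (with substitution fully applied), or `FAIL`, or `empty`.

Answer: d:=b e:=((c -> c) -> (b -> b))

Derivation:
step 1: unify d ~ b  [subst: {-} | 1 pending]
  bind d := b
step 2: unify ((c -> c) -> (b -> b)) ~ e  [subst: {d:=b} | 0 pending]
  bind e := ((c -> c) -> (b -> b))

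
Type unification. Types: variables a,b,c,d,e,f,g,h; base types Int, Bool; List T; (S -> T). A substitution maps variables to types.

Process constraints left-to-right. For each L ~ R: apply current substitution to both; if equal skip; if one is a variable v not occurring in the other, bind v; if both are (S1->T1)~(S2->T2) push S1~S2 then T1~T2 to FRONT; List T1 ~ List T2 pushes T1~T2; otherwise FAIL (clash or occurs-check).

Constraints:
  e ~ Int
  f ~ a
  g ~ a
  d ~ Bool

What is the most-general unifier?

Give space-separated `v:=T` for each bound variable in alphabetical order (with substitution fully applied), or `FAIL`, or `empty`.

step 1: unify e ~ Int  [subst: {-} | 3 pending]
  bind e := Int
step 2: unify f ~ a  [subst: {e:=Int} | 2 pending]
  bind f := a
step 3: unify g ~ a  [subst: {e:=Int, f:=a} | 1 pending]
  bind g := a
step 4: unify d ~ Bool  [subst: {e:=Int, f:=a, g:=a} | 0 pending]
  bind d := Bool

Answer: d:=Bool e:=Int f:=a g:=a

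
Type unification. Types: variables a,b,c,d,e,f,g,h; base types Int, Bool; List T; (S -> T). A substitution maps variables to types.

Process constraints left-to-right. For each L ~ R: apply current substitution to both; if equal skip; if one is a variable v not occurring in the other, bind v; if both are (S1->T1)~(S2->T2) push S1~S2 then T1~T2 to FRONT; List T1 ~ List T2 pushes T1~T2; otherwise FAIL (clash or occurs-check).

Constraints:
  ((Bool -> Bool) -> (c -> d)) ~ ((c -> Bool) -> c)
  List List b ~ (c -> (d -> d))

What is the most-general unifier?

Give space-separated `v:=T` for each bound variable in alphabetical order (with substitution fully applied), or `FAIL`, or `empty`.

Answer: FAIL

Derivation:
step 1: unify ((Bool -> Bool) -> (c -> d)) ~ ((c -> Bool) -> c)  [subst: {-} | 1 pending]
  -> decompose arrow: push (Bool -> Bool)~(c -> Bool), (c -> d)~c
step 2: unify (Bool -> Bool) ~ (c -> Bool)  [subst: {-} | 2 pending]
  -> decompose arrow: push Bool~c, Bool~Bool
step 3: unify Bool ~ c  [subst: {-} | 3 pending]
  bind c := Bool
step 4: unify Bool ~ Bool  [subst: {c:=Bool} | 2 pending]
  -> identical, skip
step 5: unify (Bool -> d) ~ Bool  [subst: {c:=Bool} | 1 pending]
  clash: (Bool -> d) vs Bool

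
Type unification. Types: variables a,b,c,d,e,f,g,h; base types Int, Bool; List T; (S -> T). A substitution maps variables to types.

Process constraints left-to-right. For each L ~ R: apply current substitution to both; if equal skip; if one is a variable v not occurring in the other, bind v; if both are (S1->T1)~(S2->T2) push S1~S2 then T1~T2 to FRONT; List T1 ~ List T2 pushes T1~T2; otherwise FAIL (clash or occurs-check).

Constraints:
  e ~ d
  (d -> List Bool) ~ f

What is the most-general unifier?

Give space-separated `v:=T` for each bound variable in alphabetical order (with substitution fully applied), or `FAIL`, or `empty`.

Answer: e:=d f:=(d -> List Bool)

Derivation:
step 1: unify e ~ d  [subst: {-} | 1 pending]
  bind e := d
step 2: unify (d -> List Bool) ~ f  [subst: {e:=d} | 0 pending]
  bind f := (d -> List Bool)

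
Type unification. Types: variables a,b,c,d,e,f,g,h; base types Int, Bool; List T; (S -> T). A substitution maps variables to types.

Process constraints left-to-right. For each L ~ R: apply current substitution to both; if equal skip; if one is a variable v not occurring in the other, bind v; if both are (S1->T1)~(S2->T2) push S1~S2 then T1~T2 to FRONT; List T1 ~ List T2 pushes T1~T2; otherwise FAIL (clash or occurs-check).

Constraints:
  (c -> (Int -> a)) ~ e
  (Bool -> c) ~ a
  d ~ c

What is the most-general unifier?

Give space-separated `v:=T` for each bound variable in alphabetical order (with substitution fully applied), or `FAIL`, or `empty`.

Answer: a:=(Bool -> c) d:=c e:=(c -> (Int -> (Bool -> c)))

Derivation:
step 1: unify (c -> (Int -> a)) ~ e  [subst: {-} | 2 pending]
  bind e := (c -> (Int -> a))
step 2: unify (Bool -> c) ~ a  [subst: {e:=(c -> (Int -> a))} | 1 pending]
  bind a := (Bool -> c)
step 3: unify d ~ c  [subst: {e:=(c -> (Int -> a)), a:=(Bool -> c)} | 0 pending]
  bind d := c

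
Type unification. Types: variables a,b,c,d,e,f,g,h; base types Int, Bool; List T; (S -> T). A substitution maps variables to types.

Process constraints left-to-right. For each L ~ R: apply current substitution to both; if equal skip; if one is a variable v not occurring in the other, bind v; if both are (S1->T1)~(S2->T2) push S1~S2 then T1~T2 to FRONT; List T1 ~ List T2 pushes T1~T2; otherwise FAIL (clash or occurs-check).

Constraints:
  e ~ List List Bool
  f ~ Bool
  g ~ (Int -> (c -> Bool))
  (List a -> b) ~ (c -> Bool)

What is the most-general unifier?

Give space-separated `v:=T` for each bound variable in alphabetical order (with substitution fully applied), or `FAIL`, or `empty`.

step 1: unify e ~ List List Bool  [subst: {-} | 3 pending]
  bind e := List List Bool
step 2: unify f ~ Bool  [subst: {e:=List List Bool} | 2 pending]
  bind f := Bool
step 3: unify g ~ (Int -> (c -> Bool))  [subst: {e:=List List Bool, f:=Bool} | 1 pending]
  bind g := (Int -> (c -> Bool))
step 4: unify (List a -> b) ~ (c -> Bool)  [subst: {e:=List List Bool, f:=Bool, g:=(Int -> (c -> Bool))} | 0 pending]
  -> decompose arrow: push List a~c, b~Bool
step 5: unify List a ~ c  [subst: {e:=List List Bool, f:=Bool, g:=(Int -> (c -> Bool))} | 1 pending]
  bind c := List a
step 6: unify b ~ Bool  [subst: {e:=List List Bool, f:=Bool, g:=(Int -> (c -> Bool)), c:=List a} | 0 pending]
  bind b := Bool

Answer: b:=Bool c:=List a e:=List List Bool f:=Bool g:=(Int -> (List a -> Bool))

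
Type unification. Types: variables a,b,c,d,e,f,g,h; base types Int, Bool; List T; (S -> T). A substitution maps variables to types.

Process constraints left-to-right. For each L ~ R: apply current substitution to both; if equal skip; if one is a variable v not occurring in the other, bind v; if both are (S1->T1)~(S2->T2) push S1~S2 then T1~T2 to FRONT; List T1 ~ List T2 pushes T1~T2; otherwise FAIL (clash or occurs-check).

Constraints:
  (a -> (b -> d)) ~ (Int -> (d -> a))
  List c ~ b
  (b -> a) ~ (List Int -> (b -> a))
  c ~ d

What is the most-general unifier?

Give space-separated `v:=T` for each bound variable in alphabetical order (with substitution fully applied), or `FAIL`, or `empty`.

step 1: unify (a -> (b -> d)) ~ (Int -> (d -> a))  [subst: {-} | 3 pending]
  -> decompose arrow: push a~Int, (b -> d)~(d -> a)
step 2: unify a ~ Int  [subst: {-} | 4 pending]
  bind a := Int
step 3: unify (b -> d) ~ (d -> Int)  [subst: {a:=Int} | 3 pending]
  -> decompose arrow: push b~d, d~Int
step 4: unify b ~ d  [subst: {a:=Int} | 4 pending]
  bind b := d
step 5: unify d ~ Int  [subst: {a:=Int, b:=d} | 3 pending]
  bind d := Int
step 6: unify List c ~ Int  [subst: {a:=Int, b:=d, d:=Int} | 2 pending]
  clash: List c vs Int

Answer: FAIL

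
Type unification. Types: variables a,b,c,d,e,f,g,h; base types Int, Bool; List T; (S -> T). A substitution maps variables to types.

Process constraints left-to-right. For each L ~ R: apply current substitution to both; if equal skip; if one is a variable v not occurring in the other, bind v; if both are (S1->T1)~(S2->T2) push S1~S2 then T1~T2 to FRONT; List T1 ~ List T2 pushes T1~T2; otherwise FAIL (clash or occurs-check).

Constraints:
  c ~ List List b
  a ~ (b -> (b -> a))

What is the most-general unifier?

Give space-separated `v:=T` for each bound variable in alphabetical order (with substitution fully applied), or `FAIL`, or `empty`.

step 1: unify c ~ List List b  [subst: {-} | 1 pending]
  bind c := List List b
step 2: unify a ~ (b -> (b -> a))  [subst: {c:=List List b} | 0 pending]
  occurs-check fail: a in (b -> (b -> a))

Answer: FAIL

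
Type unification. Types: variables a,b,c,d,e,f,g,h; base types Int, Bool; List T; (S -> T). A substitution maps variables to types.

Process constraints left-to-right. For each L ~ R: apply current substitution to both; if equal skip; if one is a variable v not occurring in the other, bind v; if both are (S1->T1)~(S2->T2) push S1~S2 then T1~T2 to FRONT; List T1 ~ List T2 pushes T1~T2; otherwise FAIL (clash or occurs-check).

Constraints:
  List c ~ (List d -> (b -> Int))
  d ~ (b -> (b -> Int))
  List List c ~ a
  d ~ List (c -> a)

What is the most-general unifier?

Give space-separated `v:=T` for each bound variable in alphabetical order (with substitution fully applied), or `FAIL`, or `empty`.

step 1: unify List c ~ (List d -> (b -> Int))  [subst: {-} | 3 pending]
  clash: List c vs (List d -> (b -> Int))

Answer: FAIL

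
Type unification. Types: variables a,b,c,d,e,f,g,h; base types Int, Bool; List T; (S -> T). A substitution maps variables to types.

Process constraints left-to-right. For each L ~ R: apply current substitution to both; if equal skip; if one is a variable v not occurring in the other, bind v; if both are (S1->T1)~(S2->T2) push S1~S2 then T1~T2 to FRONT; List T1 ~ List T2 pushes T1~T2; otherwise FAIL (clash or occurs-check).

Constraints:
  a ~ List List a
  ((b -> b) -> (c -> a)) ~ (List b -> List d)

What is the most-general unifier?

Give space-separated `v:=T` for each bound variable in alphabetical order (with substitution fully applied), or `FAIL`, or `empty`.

step 1: unify a ~ List List a  [subst: {-} | 1 pending]
  occurs-check fail: a in List List a

Answer: FAIL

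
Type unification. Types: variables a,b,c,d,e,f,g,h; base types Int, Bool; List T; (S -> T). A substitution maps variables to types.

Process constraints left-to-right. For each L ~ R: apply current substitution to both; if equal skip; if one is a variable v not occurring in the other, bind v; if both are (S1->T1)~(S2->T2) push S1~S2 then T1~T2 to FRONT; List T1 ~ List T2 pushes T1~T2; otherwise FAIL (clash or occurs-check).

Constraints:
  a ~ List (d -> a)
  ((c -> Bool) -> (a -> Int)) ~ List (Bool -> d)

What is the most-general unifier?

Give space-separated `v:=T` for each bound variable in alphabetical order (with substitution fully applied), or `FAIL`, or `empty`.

step 1: unify a ~ List (d -> a)  [subst: {-} | 1 pending]
  occurs-check fail: a in List (d -> a)

Answer: FAIL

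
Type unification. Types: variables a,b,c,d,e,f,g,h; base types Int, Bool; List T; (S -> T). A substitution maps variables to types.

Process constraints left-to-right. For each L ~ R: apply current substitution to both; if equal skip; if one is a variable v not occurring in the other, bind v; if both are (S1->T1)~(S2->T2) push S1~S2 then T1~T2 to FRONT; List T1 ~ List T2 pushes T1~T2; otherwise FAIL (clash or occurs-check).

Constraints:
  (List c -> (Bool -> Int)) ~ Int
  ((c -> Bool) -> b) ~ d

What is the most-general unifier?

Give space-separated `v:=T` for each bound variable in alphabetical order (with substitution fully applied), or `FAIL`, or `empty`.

step 1: unify (List c -> (Bool -> Int)) ~ Int  [subst: {-} | 1 pending]
  clash: (List c -> (Bool -> Int)) vs Int

Answer: FAIL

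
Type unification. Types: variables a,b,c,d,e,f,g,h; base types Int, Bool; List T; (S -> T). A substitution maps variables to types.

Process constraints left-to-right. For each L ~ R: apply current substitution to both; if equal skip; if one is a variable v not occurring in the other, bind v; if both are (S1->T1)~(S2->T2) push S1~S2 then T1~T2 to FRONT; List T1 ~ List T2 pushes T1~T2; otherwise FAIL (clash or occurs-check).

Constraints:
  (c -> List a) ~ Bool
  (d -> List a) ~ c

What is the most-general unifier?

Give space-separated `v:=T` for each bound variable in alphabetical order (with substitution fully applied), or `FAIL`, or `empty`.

Answer: FAIL

Derivation:
step 1: unify (c -> List a) ~ Bool  [subst: {-} | 1 pending]
  clash: (c -> List a) vs Bool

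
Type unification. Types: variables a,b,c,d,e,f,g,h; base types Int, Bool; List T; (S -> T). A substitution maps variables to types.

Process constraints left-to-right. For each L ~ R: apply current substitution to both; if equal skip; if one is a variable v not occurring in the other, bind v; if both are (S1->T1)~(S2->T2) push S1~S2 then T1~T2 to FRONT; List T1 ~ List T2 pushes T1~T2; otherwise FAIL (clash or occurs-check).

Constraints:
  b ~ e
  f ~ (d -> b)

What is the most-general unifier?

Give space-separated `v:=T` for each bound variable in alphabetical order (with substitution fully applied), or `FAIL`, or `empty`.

Answer: b:=e f:=(d -> e)

Derivation:
step 1: unify b ~ e  [subst: {-} | 1 pending]
  bind b := e
step 2: unify f ~ (d -> e)  [subst: {b:=e} | 0 pending]
  bind f := (d -> e)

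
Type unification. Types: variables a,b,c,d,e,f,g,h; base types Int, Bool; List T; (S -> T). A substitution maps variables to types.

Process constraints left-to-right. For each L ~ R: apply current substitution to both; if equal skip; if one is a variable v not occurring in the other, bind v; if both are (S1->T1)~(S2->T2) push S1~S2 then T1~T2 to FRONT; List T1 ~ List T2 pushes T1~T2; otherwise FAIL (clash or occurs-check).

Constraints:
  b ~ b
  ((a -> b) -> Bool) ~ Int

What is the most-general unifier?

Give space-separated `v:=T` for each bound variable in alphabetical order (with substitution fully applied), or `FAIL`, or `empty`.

step 1: unify b ~ b  [subst: {-} | 1 pending]
  -> identical, skip
step 2: unify ((a -> b) -> Bool) ~ Int  [subst: {-} | 0 pending]
  clash: ((a -> b) -> Bool) vs Int

Answer: FAIL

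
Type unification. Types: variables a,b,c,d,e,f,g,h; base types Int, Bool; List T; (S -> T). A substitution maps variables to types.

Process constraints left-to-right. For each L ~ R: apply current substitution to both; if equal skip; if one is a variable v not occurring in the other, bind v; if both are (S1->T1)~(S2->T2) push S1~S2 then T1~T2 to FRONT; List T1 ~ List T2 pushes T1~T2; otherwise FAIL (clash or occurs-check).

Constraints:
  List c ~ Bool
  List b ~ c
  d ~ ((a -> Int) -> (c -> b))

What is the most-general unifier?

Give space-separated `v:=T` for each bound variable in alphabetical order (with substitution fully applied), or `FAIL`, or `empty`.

step 1: unify List c ~ Bool  [subst: {-} | 2 pending]
  clash: List c vs Bool

Answer: FAIL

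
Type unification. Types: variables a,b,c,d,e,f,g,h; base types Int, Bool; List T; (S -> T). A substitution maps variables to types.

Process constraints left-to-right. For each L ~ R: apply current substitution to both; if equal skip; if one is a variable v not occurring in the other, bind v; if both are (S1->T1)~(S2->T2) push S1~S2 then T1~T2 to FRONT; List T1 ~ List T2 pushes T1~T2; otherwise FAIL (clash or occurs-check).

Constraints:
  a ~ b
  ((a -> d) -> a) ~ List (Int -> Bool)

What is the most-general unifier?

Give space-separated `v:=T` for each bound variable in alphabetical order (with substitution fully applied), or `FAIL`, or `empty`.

step 1: unify a ~ b  [subst: {-} | 1 pending]
  bind a := b
step 2: unify ((b -> d) -> b) ~ List (Int -> Bool)  [subst: {a:=b} | 0 pending]
  clash: ((b -> d) -> b) vs List (Int -> Bool)

Answer: FAIL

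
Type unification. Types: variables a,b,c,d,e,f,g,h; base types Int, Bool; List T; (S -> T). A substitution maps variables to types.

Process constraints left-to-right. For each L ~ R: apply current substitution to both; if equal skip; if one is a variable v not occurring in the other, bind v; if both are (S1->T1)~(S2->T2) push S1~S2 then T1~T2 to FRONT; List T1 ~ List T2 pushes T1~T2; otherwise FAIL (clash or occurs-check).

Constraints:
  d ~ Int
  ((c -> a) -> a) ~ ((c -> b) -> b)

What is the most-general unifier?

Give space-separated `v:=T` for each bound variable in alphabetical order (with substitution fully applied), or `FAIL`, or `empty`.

Answer: a:=b d:=Int

Derivation:
step 1: unify d ~ Int  [subst: {-} | 1 pending]
  bind d := Int
step 2: unify ((c -> a) -> a) ~ ((c -> b) -> b)  [subst: {d:=Int} | 0 pending]
  -> decompose arrow: push (c -> a)~(c -> b), a~b
step 3: unify (c -> a) ~ (c -> b)  [subst: {d:=Int} | 1 pending]
  -> decompose arrow: push c~c, a~b
step 4: unify c ~ c  [subst: {d:=Int} | 2 pending]
  -> identical, skip
step 5: unify a ~ b  [subst: {d:=Int} | 1 pending]
  bind a := b
step 6: unify b ~ b  [subst: {d:=Int, a:=b} | 0 pending]
  -> identical, skip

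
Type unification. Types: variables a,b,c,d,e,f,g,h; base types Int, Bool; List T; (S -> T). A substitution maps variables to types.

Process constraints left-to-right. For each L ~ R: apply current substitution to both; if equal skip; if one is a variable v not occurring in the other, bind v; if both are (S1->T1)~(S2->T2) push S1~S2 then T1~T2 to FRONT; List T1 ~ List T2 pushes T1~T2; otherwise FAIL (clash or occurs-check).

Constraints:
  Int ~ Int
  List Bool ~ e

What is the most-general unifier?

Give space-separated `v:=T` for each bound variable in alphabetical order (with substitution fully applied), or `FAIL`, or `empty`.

step 1: unify Int ~ Int  [subst: {-} | 1 pending]
  -> identical, skip
step 2: unify List Bool ~ e  [subst: {-} | 0 pending]
  bind e := List Bool

Answer: e:=List Bool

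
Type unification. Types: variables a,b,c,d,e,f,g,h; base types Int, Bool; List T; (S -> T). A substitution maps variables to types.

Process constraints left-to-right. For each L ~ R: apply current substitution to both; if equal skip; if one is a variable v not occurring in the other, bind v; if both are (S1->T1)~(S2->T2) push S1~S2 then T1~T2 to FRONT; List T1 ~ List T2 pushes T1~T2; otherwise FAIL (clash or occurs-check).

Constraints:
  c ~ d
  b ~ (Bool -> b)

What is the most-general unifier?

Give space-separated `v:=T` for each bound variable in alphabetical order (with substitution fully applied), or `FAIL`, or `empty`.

Answer: FAIL

Derivation:
step 1: unify c ~ d  [subst: {-} | 1 pending]
  bind c := d
step 2: unify b ~ (Bool -> b)  [subst: {c:=d} | 0 pending]
  occurs-check fail: b in (Bool -> b)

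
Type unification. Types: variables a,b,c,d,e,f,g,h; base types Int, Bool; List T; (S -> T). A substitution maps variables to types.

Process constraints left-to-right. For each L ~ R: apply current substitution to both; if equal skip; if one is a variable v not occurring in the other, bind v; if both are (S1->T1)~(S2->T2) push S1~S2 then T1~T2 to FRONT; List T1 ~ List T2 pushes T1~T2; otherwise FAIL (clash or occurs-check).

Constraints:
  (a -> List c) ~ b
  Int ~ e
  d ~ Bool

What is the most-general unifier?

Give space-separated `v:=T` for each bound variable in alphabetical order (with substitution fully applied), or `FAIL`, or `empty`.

step 1: unify (a -> List c) ~ b  [subst: {-} | 2 pending]
  bind b := (a -> List c)
step 2: unify Int ~ e  [subst: {b:=(a -> List c)} | 1 pending]
  bind e := Int
step 3: unify d ~ Bool  [subst: {b:=(a -> List c), e:=Int} | 0 pending]
  bind d := Bool

Answer: b:=(a -> List c) d:=Bool e:=Int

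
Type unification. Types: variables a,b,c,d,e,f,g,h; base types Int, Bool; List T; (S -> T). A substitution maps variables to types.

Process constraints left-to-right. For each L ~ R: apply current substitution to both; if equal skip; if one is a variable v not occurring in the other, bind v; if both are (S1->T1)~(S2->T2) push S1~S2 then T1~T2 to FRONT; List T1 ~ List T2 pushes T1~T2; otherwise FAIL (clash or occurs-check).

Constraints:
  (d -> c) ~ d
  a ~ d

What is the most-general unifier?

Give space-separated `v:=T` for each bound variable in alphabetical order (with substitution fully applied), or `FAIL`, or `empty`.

step 1: unify (d -> c) ~ d  [subst: {-} | 1 pending]
  occurs-check fail

Answer: FAIL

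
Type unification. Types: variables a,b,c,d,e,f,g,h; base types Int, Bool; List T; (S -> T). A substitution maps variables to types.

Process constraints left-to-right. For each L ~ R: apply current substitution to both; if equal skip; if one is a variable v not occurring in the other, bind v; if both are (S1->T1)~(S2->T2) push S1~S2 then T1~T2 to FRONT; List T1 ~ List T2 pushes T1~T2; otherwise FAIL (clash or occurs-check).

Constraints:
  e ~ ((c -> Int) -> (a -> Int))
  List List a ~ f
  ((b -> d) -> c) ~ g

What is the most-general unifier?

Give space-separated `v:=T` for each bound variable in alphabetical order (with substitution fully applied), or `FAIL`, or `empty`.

Answer: e:=((c -> Int) -> (a -> Int)) f:=List List a g:=((b -> d) -> c)

Derivation:
step 1: unify e ~ ((c -> Int) -> (a -> Int))  [subst: {-} | 2 pending]
  bind e := ((c -> Int) -> (a -> Int))
step 2: unify List List a ~ f  [subst: {e:=((c -> Int) -> (a -> Int))} | 1 pending]
  bind f := List List a
step 3: unify ((b -> d) -> c) ~ g  [subst: {e:=((c -> Int) -> (a -> Int)), f:=List List a} | 0 pending]
  bind g := ((b -> d) -> c)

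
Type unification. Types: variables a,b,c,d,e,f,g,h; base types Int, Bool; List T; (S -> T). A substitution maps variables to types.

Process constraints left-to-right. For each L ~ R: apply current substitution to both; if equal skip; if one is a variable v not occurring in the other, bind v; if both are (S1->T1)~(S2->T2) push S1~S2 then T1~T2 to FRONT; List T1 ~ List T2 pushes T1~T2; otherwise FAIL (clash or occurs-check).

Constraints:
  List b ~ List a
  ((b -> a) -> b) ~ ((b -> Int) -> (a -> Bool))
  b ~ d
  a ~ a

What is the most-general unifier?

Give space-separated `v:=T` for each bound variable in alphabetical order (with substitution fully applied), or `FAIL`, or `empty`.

Answer: FAIL

Derivation:
step 1: unify List b ~ List a  [subst: {-} | 3 pending]
  -> decompose List: push b~a
step 2: unify b ~ a  [subst: {-} | 3 pending]
  bind b := a
step 3: unify ((a -> a) -> a) ~ ((a -> Int) -> (a -> Bool))  [subst: {b:=a} | 2 pending]
  -> decompose arrow: push (a -> a)~(a -> Int), a~(a -> Bool)
step 4: unify (a -> a) ~ (a -> Int)  [subst: {b:=a} | 3 pending]
  -> decompose arrow: push a~a, a~Int
step 5: unify a ~ a  [subst: {b:=a} | 4 pending]
  -> identical, skip
step 6: unify a ~ Int  [subst: {b:=a} | 3 pending]
  bind a := Int
step 7: unify Int ~ (Int -> Bool)  [subst: {b:=a, a:=Int} | 2 pending]
  clash: Int vs (Int -> Bool)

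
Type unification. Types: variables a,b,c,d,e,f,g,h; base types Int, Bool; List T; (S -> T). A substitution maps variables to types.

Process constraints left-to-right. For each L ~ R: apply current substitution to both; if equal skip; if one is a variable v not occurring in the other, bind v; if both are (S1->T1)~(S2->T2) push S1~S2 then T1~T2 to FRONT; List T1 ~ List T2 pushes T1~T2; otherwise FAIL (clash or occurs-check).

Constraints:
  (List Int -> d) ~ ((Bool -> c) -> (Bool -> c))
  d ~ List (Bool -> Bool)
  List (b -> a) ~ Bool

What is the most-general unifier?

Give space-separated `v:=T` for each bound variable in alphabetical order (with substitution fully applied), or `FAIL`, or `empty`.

step 1: unify (List Int -> d) ~ ((Bool -> c) -> (Bool -> c))  [subst: {-} | 2 pending]
  -> decompose arrow: push List Int~(Bool -> c), d~(Bool -> c)
step 2: unify List Int ~ (Bool -> c)  [subst: {-} | 3 pending]
  clash: List Int vs (Bool -> c)

Answer: FAIL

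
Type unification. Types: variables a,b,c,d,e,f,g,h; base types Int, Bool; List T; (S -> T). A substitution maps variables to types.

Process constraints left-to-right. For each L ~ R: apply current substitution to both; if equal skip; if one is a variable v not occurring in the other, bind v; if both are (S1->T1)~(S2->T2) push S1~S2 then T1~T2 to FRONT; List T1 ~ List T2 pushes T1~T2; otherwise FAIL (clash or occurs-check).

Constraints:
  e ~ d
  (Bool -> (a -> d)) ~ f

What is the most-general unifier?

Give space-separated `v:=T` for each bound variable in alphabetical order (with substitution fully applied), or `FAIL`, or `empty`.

Answer: e:=d f:=(Bool -> (a -> d))

Derivation:
step 1: unify e ~ d  [subst: {-} | 1 pending]
  bind e := d
step 2: unify (Bool -> (a -> d)) ~ f  [subst: {e:=d} | 0 pending]
  bind f := (Bool -> (a -> d))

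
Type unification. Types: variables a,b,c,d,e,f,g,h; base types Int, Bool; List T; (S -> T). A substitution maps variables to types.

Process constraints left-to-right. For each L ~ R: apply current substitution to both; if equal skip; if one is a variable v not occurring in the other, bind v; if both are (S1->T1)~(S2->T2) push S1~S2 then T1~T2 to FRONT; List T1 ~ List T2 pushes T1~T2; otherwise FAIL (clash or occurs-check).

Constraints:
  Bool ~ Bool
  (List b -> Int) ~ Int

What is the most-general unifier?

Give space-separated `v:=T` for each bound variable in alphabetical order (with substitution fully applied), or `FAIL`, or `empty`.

Answer: FAIL

Derivation:
step 1: unify Bool ~ Bool  [subst: {-} | 1 pending]
  -> identical, skip
step 2: unify (List b -> Int) ~ Int  [subst: {-} | 0 pending]
  clash: (List b -> Int) vs Int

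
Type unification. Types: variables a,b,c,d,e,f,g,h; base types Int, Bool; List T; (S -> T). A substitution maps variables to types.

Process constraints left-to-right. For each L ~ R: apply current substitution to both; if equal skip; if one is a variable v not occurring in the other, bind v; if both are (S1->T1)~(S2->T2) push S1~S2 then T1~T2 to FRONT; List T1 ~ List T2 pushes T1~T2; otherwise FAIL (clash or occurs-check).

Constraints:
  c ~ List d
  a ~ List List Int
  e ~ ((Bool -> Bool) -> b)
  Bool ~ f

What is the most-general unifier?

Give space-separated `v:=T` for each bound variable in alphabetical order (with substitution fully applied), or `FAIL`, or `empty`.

step 1: unify c ~ List d  [subst: {-} | 3 pending]
  bind c := List d
step 2: unify a ~ List List Int  [subst: {c:=List d} | 2 pending]
  bind a := List List Int
step 3: unify e ~ ((Bool -> Bool) -> b)  [subst: {c:=List d, a:=List List Int} | 1 pending]
  bind e := ((Bool -> Bool) -> b)
step 4: unify Bool ~ f  [subst: {c:=List d, a:=List List Int, e:=((Bool -> Bool) -> b)} | 0 pending]
  bind f := Bool

Answer: a:=List List Int c:=List d e:=((Bool -> Bool) -> b) f:=Bool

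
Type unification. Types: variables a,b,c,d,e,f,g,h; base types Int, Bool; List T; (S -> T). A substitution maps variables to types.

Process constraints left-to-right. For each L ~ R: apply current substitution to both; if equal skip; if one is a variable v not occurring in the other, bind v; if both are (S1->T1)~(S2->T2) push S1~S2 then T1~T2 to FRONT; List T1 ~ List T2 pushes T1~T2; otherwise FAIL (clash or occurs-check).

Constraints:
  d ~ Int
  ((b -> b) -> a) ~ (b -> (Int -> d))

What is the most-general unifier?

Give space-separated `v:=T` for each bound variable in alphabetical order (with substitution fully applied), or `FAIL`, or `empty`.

step 1: unify d ~ Int  [subst: {-} | 1 pending]
  bind d := Int
step 2: unify ((b -> b) -> a) ~ (b -> (Int -> Int))  [subst: {d:=Int} | 0 pending]
  -> decompose arrow: push (b -> b)~b, a~(Int -> Int)
step 3: unify (b -> b) ~ b  [subst: {d:=Int} | 1 pending]
  occurs-check fail

Answer: FAIL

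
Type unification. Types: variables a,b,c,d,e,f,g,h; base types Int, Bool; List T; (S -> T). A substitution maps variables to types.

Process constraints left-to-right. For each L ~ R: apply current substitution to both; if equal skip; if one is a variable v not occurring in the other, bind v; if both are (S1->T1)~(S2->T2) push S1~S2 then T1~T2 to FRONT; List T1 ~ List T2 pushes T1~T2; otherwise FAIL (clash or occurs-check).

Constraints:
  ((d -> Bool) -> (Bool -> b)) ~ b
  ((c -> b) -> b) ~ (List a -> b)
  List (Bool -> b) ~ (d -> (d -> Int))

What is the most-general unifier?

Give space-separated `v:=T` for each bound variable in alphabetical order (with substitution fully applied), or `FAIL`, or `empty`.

step 1: unify ((d -> Bool) -> (Bool -> b)) ~ b  [subst: {-} | 2 pending]
  occurs-check fail

Answer: FAIL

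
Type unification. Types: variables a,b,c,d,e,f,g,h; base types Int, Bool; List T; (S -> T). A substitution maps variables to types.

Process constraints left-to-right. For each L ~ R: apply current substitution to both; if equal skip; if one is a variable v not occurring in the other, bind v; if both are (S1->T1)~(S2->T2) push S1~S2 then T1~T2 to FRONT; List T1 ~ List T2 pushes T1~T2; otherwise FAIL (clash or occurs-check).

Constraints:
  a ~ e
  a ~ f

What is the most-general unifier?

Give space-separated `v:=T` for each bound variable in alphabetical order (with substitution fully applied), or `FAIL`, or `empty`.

step 1: unify a ~ e  [subst: {-} | 1 pending]
  bind a := e
step 2: unify e ~ f  [subst: {a:=e} | 0 pending]
  bind e := f

Answer: a:=f e:=f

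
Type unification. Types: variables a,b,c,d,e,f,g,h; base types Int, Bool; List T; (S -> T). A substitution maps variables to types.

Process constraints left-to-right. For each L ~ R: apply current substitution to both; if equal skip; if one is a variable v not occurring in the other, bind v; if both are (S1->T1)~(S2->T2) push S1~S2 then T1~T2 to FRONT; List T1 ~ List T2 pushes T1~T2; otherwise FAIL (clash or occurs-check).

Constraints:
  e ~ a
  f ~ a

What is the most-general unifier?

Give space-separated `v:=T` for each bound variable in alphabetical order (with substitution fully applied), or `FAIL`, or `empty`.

Answer: e:=a f:=a

Derivation:
step 1: unify e ~ a  [subst: {-} | 1 pending]
  bind e := a
step 2: unify f ~ a  [subst: {e:=a} | 0 pending]
  bind f := a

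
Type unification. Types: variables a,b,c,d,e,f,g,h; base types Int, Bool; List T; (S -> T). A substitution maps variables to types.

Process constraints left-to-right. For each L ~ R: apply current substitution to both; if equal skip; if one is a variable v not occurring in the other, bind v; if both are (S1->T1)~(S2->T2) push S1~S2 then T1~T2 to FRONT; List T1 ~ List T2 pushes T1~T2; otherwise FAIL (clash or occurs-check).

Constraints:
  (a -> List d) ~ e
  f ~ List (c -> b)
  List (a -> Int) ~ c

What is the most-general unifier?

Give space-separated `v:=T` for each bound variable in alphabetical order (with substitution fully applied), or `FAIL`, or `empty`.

step 1: unify (a -> List d) ~ e  [subst: {-} | 2 pending]
  bind e := (a -> List d)
step 2: unify f ~ List (c -> b)  [subst: {e:=(a -> List d)} | 1 pending]
  bind f := List (c -> b)
step 3: unify List (a -> Int) ~ c  [subst: {e:=(a -> List d), f:=List (c -> b)} | 0 pending]
  bind c := List (a -> Int)

Answer: c:=List (a -> Int) e:=(a -> List d) f:=List (List (a -> Int) -> b)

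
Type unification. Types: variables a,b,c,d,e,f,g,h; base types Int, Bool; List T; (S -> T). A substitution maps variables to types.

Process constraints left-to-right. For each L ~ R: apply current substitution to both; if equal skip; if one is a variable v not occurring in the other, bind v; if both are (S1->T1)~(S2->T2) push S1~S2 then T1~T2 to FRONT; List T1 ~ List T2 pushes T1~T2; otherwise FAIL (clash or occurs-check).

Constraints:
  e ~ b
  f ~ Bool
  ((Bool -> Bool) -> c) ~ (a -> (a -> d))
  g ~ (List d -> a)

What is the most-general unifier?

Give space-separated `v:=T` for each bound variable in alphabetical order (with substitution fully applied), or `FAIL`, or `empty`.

step 1: unify e ~ b  [subst: {-} | 3 pending]
  bind e := b
step 2: unify f ~ Bool  [subst: {e:=b} | 2 pending]
  bind f := Bool
step 3: unify ((Bool -> Bool) -> c) ~ (a -> (a -> d))  [subst: {e:=b, f:=Bool} | 1 pending]
  -> decompose arrow: push (Bool -> Bool)~a, c~(a -> d)
step 4: unify (Bool -> Bool) ~ a  [subst: {e:=b, f:=Bool} | 2 pending]
  bind a := (Bool -> Bool)
step 5: unify c ~ ((Bool -> Bool) -> d)  [subst: {e:=b, f:=Bool, a:=(Bool -> Bool)} | 1 pending]
  bind c := ((Bool -> Bool) -> d)
step 6: unify g ~ (List d -> (Bool -> Bool))  [subst: {e:=b, f:=Bool, a:=(Bool -> Bool), c:=((Bool -> Bool) -> d)} | 0 pending]
  bind g := (List d -> (Bool -> Bool))

Answer: a:=(Bool -> Bool) c:=((Bool -> Bool) -> d) e:=b f:=Bool g:=(List d -> (Bool -> Bool))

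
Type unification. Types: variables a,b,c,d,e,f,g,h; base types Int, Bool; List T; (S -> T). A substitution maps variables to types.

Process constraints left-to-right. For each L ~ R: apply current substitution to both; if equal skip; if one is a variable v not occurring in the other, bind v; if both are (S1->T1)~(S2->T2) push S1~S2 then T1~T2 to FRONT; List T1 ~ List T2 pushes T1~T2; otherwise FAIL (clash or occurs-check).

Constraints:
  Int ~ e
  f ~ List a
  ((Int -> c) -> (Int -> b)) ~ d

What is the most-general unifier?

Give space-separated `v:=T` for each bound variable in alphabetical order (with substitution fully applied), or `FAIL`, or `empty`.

step 1: unify Int ~ e  [subst: {-} | 2 pending]
  bind e := Int
step 2: unify f ~ List a  [subst: {e:=Int} | 1 pending]
  bind f := List a
step 3: unify ((Int -> c) -> (Int -> b)) ~ d  [subst: {e:=Int, f:=List a} | 0 pending]
  bind d := ((Int -> c) -> (Int -> b))

Answer: d:=((Int -> c) -> (Int -> b)) e:=Int f:=List a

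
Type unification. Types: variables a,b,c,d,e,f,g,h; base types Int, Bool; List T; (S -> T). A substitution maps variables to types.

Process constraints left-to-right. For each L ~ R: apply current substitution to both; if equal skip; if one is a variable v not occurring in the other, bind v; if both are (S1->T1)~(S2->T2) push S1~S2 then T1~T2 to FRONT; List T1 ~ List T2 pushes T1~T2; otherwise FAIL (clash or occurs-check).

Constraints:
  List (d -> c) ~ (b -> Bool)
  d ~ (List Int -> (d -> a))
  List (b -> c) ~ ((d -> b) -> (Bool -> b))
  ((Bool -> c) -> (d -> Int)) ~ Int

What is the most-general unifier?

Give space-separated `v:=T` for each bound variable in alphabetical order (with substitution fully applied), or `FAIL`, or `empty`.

step 1: unify List (d -> c) ~ (b -> Bool)  [subst: {-} | 3 pending]
  clash: List (d -> c) vs (b -> Bool)

Answer: FAIL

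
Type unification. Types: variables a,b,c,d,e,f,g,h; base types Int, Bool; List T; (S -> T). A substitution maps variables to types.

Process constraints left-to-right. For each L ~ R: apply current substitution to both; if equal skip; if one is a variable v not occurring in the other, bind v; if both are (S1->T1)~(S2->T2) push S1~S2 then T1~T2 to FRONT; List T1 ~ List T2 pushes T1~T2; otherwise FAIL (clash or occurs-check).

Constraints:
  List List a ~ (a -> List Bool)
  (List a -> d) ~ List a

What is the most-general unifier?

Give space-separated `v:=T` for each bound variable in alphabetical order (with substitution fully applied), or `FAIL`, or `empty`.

Answer: FAIL

Derivation:
step 1: unify List List a ~ (a -> List Bool)  [subst: {-} | 1 pending]
  clash: List List a vs (a -> List Bool)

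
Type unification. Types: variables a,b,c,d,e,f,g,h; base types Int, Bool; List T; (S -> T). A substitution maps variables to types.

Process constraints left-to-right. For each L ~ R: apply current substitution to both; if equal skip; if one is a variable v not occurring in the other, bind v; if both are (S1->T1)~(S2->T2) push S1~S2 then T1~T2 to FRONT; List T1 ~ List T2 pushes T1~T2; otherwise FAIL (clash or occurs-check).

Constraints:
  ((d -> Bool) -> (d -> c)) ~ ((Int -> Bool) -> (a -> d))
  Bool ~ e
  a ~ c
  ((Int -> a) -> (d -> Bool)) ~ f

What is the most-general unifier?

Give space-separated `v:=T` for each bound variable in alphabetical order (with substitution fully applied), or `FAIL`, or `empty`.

Answer: a:=Int c:=Int d:=Int e:=Bool f:=((Int -> Int) -> (Int -> Bool))

Derivation:
step 1: unify ((d -> Bool) -> (d -> c)) ~ ((Int -> Bool) -> (a -> d))  [subst: {-} | 3 pending]
  -> decompose arrow: push (d -> Bool)~(Int -> Bool), (d -> c)~(a -> d)
step 2: unify (d -> Bool) ~ (Int -> Bool)  [subst: {-} | 4 pending]
  -> decompose arrow: push d~Int, Bool~Bool
step 3: unify d ~ Int  [subst: {-} | 5 pending]
  bind d := Int
step 4: unify Bool ~ Bool  [subst: {d:=Int} | 4 pending]
  -> identical, skip
step 5: unify (Int -> c) ~ (a -> Int)  [subst: {d:=Int} | 3 pending]
  -> decompose arrow: push Int~a, c~Int
step 6: unify Int ~ a  [subst: {d:=Int} | 4 pending]
  bind a := Int
step 7: unify c ~ Int  [subst: {d:=Int, a:=Int} | 3 pending]
  bind c := Int
step 8: unify Bool ~ e  [subst: {d:=Int, a:=Int, c:=Int} | 2 pending]
  bind e := Bool
step 9: unify Int ~ Int  [subst: {d:=Int, a:=Int, c:=Int, e:=Bool} | 1 pending]
  -> identical, skip
step 10: unify ((Int -> Int) -> (Int -> Bool)) ~ f  [subst: {d:=Int, a:=Int, c:=Int, e:=Bool} | 0 pending]
  bind f := ((Int -> Int) -> (Int -> Bool))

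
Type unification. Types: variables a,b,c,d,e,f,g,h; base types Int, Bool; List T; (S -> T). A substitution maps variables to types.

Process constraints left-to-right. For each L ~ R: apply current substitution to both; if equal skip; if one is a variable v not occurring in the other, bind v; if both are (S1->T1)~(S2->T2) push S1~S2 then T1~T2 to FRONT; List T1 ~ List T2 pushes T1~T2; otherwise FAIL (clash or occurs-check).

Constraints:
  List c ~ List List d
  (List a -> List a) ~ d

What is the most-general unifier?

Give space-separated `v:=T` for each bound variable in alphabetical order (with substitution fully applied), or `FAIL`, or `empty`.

step 1: unify List c ~ List List d  [subst: {-} | 1 pending]
  -> decompose List: push c~List d
step 2: unify c ~ List d  [subst: {-} | 1 pending]
  bind c := List d
step 3: unify (List a -> List a) ~ d  [subst: {c:=List d} | 0 pending]
  bind d := (List a -> List a)

Answer: c:=List (List a -> List a) d:=(List a -> List a)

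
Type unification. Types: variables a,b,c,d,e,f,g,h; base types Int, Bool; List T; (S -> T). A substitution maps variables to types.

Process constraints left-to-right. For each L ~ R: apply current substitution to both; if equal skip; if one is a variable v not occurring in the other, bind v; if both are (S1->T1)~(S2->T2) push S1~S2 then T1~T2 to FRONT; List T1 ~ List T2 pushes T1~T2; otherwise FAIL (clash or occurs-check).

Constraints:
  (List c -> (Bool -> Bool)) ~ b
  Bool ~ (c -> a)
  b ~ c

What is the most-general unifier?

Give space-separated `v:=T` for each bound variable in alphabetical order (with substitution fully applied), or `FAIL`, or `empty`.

step 1: unify (List c -> (Bool -> Bool)) ~ b  [subst: {-} | 2 pending]
  bind b := (List c -> (Bool -> Bool))
step 2: unify Bool ~ (c -> a)  [subst: {b:=(List c -> (Bool -> Bool))} | 1 pending]
  clash: Bool vs (c -> a)

Answer: FAIL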